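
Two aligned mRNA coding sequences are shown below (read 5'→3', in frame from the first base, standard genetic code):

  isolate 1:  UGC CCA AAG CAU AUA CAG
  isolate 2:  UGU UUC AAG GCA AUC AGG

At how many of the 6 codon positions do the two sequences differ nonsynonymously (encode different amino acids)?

3

Codon 1: UGC Cys / UGU Cys — synonymous.
Codon 2: CCA Pro / UUC Phe — nonsynonymous.
Codon 3: AAG Lys / AAG Lys — identical.
Codon 4: CAU His / GCA Ala — nonsynonymous.
Codon 5: AUA Ile / AUC Ile — synonymous.
Codon 6: CAG Gln / AGG Arg — nonsynonymous.
Nonsynonymous differences: 3.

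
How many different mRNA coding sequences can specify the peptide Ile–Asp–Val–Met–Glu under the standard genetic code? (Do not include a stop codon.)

48

Ile: 3 codons.
Asp: 2 codons.
Val: 4 codons.
Met: 1 codon.
Glu: 2 codons.
3 × 2 × 4 × 1 × 2 = 48.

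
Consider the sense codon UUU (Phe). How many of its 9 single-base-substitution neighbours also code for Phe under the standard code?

1

Position 1: none → 0 synonymous.
Position 2: none → 0 synonymous.
Position 3: UUC → 1 synonymous.
Total: 0 + 0 + 1 = 1.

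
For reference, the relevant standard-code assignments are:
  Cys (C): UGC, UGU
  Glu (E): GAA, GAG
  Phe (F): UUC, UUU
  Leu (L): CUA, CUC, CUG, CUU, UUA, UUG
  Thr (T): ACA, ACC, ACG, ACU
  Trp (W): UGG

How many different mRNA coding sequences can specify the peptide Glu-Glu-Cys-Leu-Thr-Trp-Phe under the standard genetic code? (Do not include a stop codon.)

384

Glu: 2 codons.
Glu: 2 codons.
Cys: 2 codons.
Leu: 6 codons.
Thr: 4 codons.
Trp: 1 codon.
Phe: 2 codons.
2 × 2 × 2 × 6 × 4 × 1 × 2 = 384.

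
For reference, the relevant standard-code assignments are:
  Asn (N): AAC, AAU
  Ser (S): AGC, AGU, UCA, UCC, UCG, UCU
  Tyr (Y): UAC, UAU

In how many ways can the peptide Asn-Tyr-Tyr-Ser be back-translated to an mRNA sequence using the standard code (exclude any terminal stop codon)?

48

Asn: 2 codons.
Tyr: 2 codons.
Tyr: 2 codons.
Ser: 6 codons.
2 × 2 × 2 × 6 = 48.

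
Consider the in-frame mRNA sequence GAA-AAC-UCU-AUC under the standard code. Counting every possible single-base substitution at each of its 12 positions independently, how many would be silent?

Codon 1 (GAA, Glu): 1 synonymous substitution.
Codon 2 (AAC, Asn): 1 synonymous substitution.
Codon 3 (UCU, Ser): 3 synonymous substitutions.
Codon 4 (AUC, Ile): 2 synonymous substitutions.
Total: 1 + 1 + 3 + 2 = 7.

7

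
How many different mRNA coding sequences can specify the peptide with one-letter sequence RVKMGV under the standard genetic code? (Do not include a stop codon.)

Arg: 6 codons.
Val: 4 codons.
Lys: 2 codons.
Met: 1 codon.
Gly: 4 codons.
Val: 4 codons.
6 × 4 × 2 × 1 × 4 × 4 = 768.

768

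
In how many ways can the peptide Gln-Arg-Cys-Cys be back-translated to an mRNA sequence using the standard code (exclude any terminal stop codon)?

48

Gln: 2 codons.
Arg: 6 codons.
Cys: 2 codons.
Cys: 2 codons.
2 × 6 × 2 × 2 = 48.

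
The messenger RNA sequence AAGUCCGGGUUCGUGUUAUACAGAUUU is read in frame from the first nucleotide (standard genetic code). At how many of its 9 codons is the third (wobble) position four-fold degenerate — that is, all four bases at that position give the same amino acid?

Codon 1 AAG (Lys): third position 2-fold.
Codon 2 UCC (Ser): third position 4-fold.
Codon 3 GGG (Gly): third position 4-fold.
Codon 4 UUC (Phe): third position 2-fold.
Codon 5 GUG (Val): third position 4-fold.
Codon 6 UUA (Leu): third position 2-fold.
Codon 7 UAC (Tyr): third position 2-fold.
Codon 8 AGA (Arg): third position 2-fold.
Codon 9 UUU (Phe): third position 2-fold.
Four-fold degenerate third positions: 3.

3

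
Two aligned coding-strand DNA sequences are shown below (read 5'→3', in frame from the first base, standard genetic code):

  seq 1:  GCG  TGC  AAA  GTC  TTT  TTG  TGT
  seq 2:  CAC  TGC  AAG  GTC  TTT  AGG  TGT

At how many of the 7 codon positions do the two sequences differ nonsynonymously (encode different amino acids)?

2

Codon 1: GCG Ala / CAC His — nonsynonymous.
Codon 2: TGC Cys / TGC Cys — identical.
Codon 3: AAA Lys / AAG Lys — synonymous.
Codon 4: GTC Val / GTC Val — identical.
Codon 5: TTT Phe / TTT Phe — identical.
Codon 6: TTG Leu / AGG Arg — nonsynonymous.
Codon 7: TGT Cys / TGT Cys — identical.
Nonsynonymous differences: 2.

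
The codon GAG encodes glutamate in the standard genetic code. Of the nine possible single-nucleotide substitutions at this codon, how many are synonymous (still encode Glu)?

Position 1: none → 0 synonymous.
Position 2: none → 0 synonymous.
Position 3: GAA → 1 synonymous.
Total: 0 + 0 + 1 = 1.

1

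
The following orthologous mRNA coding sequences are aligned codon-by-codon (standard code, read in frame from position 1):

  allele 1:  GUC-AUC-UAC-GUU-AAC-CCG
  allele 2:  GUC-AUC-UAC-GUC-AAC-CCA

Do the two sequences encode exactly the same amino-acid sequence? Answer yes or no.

yes

Codon 1: GUC Val / GUC Val — identical.
Codon 2: AUC Ile / AUC Ile — identical.
Codon 3: UAC Tyr / UAC Tyr — identical.
Codon 4: GUU Val / GUC Val — synonymous.
Codon 5: AAC Asn / AAC Asn — identical.
Codon 6: CCG Pro / CCA Pro — synonymous.
Nonsynonymous differences: 0 → same protein.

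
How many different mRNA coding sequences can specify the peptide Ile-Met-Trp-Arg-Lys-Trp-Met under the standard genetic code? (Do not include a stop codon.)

Ile: 3 codons.
Met: 1 codon.
Trp: 1 codon.
Arg: 6 codons.
Lys: 2 codons.
Trp: 1 codon.
Met: 1 codon.
3 × 1 × 1 × 6 × 2 × 1 × 1 = 36.

36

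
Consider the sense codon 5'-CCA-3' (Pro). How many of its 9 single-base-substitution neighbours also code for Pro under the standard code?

3

Position 1: none → 0 synonymous.
Position 2: none → 0 synonymous.
Position 3: CCU, CCC, CCG → 3 synonymous.
Total: 0 + 0 + 3 = 3.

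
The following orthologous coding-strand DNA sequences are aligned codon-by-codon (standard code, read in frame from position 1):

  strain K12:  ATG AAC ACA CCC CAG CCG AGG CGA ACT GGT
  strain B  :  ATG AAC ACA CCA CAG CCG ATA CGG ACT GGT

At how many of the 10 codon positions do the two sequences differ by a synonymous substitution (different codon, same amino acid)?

Codon 1: ATG Met / ATG Met — identical.
Codon 2: AAC Asn / AAC Asn — identical.
Codon 3: ACA Thr / ACA Thr — identical.
Codon 4: CCC Pro / CCA Pro — synonymous.
Codon 5: CAG Gln / CAG Gln — identical.
Codon 6: CCG Pro / CCG Pro — identical.
Codon 7: AGG Arg / ATA Ile — nonsynonymous.
Codon 8: CGA Arg / CGG Arg — synonymous.
Codon 9: ACT Thr / ACT Thr — identical.
Codon 10: GGT Gly / GGT Gly — identical.
Synonymous differences: 2.

2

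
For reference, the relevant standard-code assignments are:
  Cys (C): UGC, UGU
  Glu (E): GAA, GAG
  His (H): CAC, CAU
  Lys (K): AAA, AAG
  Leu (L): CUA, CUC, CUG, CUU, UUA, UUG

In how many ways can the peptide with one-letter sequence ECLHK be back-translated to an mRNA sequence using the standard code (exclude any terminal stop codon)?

96

Glu: 2 codons.
Cys: 2 codons.
Leu: 6 codons.
His: 2 codons.
Lys: 2 codons.
2 × 2 × 6 × 2 × 2 = 96.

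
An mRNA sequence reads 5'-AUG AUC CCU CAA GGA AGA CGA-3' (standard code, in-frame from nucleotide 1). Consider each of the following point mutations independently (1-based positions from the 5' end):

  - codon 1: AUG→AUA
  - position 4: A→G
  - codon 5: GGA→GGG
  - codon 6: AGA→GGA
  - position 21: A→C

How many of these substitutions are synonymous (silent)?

Codon 1: AUG (Met) → AUA (Ile) — missense.
Codon 2: AUC (Ile) → GUC (Val) — missense.
Codon 5: GGA (Gly) → GGG (Gly) — synonymous.
Codon 6: AGA (Arg) → GGA (Gly) — missense.
Codon 7: CGA (Arg) → CGC (Arg) — synonymous.
Synonymous: 2 of 5.

2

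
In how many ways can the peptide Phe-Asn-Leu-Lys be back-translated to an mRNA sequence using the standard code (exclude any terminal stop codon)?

48

Phe: 2 codons.
Asn: 2 codons.
Leu: 6 codons.
Lys: 2 codons.
2 × 2 × 6 × 2 = 48.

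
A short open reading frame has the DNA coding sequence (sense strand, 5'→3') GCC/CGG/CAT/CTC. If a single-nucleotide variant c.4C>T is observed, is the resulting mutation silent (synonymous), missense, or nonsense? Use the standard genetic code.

Position 4 falls in codon 2: CGG → Arg.
After the substitution the codon is TGG → Trp.
Arg ≠ Trp, so this is a missense mutation.

missense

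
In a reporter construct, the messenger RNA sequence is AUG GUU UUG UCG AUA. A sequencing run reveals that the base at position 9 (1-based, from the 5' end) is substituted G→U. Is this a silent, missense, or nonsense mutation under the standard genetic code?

missense

Position 9 falls in codon 3: UUG → Leu.
After the substitution the codon is UUU → Phe.
Leu ≠ Phe, so this is a missense mutation.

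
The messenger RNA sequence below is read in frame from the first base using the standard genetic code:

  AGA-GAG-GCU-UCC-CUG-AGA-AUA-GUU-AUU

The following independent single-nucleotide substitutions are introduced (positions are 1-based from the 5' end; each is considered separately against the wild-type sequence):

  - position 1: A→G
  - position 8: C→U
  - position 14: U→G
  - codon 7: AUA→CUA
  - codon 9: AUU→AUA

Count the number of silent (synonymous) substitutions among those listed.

Codon 1: AGA (Arg) → GGA (Gly) — missense.
Codon 3: GCU (Ala) → GUU (Val) — missense.
Codon 5: CUG (Leu) → CGG (Arg) — missense.
Codon 7: AUA (Ile) → CUA (Leu) — missense.
Codon 9: AUU (Ile) → AUA (Ile) — synonymous.
Synonymous: 1 of 5.

1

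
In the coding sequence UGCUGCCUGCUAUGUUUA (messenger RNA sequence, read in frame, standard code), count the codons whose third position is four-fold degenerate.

2

Codon 1 UGC (Cys): third position 2-fold.
Codon 2 UGC (Cys): third position 2-fold.
Codon 3 CUG (Leu): third position 4-fold.
Codon 4 CUA (Leu): third position 4-fold.
Codon 5 UGU (Cys): third position 2-fold.
Codon 6 UUA (Leu): third position 2-fold.
Four-fold degenerate third positions: 2.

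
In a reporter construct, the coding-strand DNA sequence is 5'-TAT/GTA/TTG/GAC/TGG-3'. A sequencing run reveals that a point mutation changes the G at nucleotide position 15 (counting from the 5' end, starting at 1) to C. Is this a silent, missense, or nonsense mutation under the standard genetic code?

Position 15 falls in codon 5: TGG → Trp.
After the substitution the codon is TGC → Cys.
Trp ≠ Cys, so this is a missense mutation.

missense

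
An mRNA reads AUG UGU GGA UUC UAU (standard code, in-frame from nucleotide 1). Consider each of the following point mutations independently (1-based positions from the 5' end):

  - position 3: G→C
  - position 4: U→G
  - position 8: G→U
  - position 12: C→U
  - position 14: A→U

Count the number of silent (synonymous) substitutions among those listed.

Codon 1: AUG (Met) → AUC (Ile) — missense.
Codon 2: UGU (Cys) → GGU (Gly) — missense.
Codon 3: GGA (Gly) → GUA (Val) — missense.
Codon 4: UUC (Phe) → UUU (Phe) — synonymous.
Codon 5: UAU (Tyr) → UUU (Phe) — missense.
Synonymous: 1 of 5.

1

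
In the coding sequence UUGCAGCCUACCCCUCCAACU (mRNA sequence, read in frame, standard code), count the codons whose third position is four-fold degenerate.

Codon 1 UUG (Leu): third position 2-fold.
Codon 2 CAG (Gln): third position 2-fold.
Codon 3 CCU (Pro): third position 4-fold.
Codon 4 ACC (Thr): third position 4-fold.
Codon 5 CCU (Pro): third position 4-fold.
Codon 6 CCA (Pro): third position 4-fold.
Codon 7 ACU (Thr): third position 4-fold.
Four-fold degenerate third positions: 5.

5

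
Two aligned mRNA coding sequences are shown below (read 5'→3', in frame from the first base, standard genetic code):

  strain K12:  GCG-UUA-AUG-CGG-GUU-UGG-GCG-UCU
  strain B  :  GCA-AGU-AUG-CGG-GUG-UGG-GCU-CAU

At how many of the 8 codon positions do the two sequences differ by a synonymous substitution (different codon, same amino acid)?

3

Codon 1: GCG Ala / GCA Ala — synonymous.
Codon 2: UUA Leu / AGU Ser — nonsynonymous.
Codon 3: AUG Met / AUG Met — identical.
Codon 4: CGG Arg / CGG Arg — identical.
Codon 5: GUU Val / GUG Val — synonymous.
Codon 6: UGG Trp / UGG Trp — identical.
Codon 7: GCG Ala / GCU Ala — synonymous.
Codon 8: UCU Ser / CAU His — nonsynonymous.
Synonymous differences: 3.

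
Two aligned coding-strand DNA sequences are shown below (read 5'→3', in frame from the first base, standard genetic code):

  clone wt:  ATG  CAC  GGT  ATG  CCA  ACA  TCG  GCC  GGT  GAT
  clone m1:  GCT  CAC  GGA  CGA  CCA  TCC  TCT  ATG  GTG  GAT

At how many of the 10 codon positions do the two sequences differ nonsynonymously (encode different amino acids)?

5

Codon 1: ATG Met / GCT Ala — nonsynonymous.
Codon 2: CAC His / CAC His — identical.
Codon 3: GGT Gly / GGA Gly — synonymous.
Codon 4: ATG Met / CGA Arg — nonsynonymous.
Codon 5: CCA Pro / CCA Pro — identical.
Codon 6: ACA Thr / TCC Ser — nonsynonymous.
Codon 7: TCG Ser / TCT Ser — synonymous.
Codon 8: GCC Ala / ATG Met — nonsynonymous.
Codon 9: GGT Gly / GTG Val — nonsynonymous.
Codon 10: GAT Asp / GAT Asp — identical.
Nonsynonymous differences: 5.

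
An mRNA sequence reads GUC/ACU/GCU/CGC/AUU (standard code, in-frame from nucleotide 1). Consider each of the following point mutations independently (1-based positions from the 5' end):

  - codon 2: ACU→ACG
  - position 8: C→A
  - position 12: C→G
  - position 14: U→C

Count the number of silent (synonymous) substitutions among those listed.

Codon 2: ACU (Thr) → ACG (Thr) — synonymous.
Codon 3: GCU (Ala) → GAU (Asp) — missense.
Codon 4: CGC (Arg) → CGG (Arg) — synonymous.
Codon 5: AUU (Ile) → ACU (Thr) — missense.
Synonymous: 2 of 4.

2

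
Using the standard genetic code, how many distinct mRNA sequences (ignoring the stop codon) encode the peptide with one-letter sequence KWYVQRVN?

1536

Lys: 2 codons.
Trp: 1 codon.
Tyr: 2 codons.
Val: 4 codons.
Gln: 2 codons.
Arg: 6 codons.
Val: 4 codons.
Asn: 2 codons.
2 × 1 × 2 × 4 × 2 × 6 × 4 × 2 = 1536.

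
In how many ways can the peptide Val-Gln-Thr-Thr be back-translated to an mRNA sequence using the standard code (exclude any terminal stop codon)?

Val: 4 codons.
Gln: 2 codons.
Thr: 4 codons.
Thr: 4 codons.
4 × 2 × 4 × 4 = 128.

128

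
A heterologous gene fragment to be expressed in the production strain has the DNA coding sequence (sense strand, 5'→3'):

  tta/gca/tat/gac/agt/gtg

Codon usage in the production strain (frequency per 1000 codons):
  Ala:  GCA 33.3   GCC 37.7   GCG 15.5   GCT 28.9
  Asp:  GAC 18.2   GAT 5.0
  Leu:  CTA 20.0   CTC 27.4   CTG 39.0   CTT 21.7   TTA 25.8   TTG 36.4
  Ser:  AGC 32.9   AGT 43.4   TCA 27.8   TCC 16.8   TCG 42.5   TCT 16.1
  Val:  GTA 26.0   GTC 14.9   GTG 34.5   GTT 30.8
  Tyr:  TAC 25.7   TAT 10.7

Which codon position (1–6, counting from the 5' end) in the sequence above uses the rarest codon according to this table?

Codon 1 TTA (Leu): 25.8 per 1000.
Codon 2 GCA (Ala): 33.3 per 1000.
Codon 3 TAT (Tyr): 10.7 per 1000.
Codon 4 GAC (Asp): 18.2 per 1000.
Codon 5 AGT (Ser): 43.4 per 1000.
Codon 6 GTG (Val): 34.5 per 1000.
Lowest frequency is 10.7 at codon 3.

3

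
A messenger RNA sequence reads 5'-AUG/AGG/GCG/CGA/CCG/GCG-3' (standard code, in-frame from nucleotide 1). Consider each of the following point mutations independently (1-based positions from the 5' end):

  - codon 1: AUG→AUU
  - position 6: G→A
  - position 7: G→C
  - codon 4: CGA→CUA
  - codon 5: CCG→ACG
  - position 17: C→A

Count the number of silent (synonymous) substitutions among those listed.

1

Codon 1: AUG (Met) → AUU (Ile) — missense.
Codon 2: AGG (Arg) → AGA (Arg) — synonymous.
Codon 3: GCG (Ala) → CCG (Pro) — missense.
Codon 4: CGA (Arg) → CUA (Leu) — missense.
Codon 5: CCG (Pro) → ACG (Thr) — missense.
Codon 6: GCG (Ala) → GAG (Glu) — missense.
Synonymous: 1 of 6.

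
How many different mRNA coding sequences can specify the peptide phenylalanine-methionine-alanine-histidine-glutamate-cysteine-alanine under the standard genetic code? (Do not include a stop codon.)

256

Phe: 2 codons.
Met: 1 codon.
Ala: 4 codons.
His: 2 codons.
Glu: 2 codons.
Cys: 2 codons.
Ala: 4 codons.
2 × 1 × 4 × 2 × 2 × 2 × 4 = 256.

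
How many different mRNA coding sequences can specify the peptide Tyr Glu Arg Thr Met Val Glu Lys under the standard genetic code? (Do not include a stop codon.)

Tyr: 2 codons.
Glu: 2 codons.
Arg: 6 codons.
Thr: 4 codons.
Met: 1 codon.
Val: 4 codons.
Glu: 2 codons.
Lys: 2 codons.
2 × 2 × 6 × 4 × 1 × 4 × 2 × 2 = 1536.

1536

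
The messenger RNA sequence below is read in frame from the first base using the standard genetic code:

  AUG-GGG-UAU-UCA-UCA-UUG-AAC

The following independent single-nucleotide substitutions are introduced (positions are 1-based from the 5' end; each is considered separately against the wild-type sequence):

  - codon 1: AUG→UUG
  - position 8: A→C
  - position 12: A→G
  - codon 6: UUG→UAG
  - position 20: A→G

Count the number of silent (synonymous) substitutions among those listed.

1

Codon 1: AUG (Met) → UUG (Leu) — missense.
Codon 3: UAU (Tyr) → UCU (Ser) — missense.
Codon 4: UCA (Ser) → UCG (Ser) — synonymous.
Codon 6: UUG (Leu) → UAG (Stop) — nonsense.
Codon 7: AAC (Asn) → AGC (Ser) — missense.
Synonymous: 1 of 5.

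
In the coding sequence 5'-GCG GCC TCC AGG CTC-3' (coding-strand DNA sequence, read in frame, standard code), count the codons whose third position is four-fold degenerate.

4

Codon 1 GCG (Ala): third position 4-fold.
Codon 2 GCC (Ala): third position 4-fold.
Codon 3 TCC (Ser): third position 4-fold.
Codon 4 AGG (Arg): third position 2-fold.
Codon 5 CTC (Leu): third position 4-fold.
Four-fold degenerate third positions: 4.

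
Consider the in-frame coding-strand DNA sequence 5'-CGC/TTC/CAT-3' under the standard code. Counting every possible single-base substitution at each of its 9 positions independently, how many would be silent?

5

Codon 1 (CGC, Arg): 3 synonymous substitutions.
Codon 2 (TTC, Phe): 1 synonymous substitution.
Codon 3 (CAT, His): 1 synonymous substitution.
Total: 3 + 1 + 1 = 5.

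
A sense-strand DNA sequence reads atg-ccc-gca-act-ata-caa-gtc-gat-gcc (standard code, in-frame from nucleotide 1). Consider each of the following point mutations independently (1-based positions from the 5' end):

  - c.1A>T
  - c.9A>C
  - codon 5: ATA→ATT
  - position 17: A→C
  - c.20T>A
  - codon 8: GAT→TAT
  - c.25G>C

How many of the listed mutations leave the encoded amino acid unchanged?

Codon 1: ATG (Met) → TTG (Leu) — missense.
Codon 3: GCA (Ala) → GCC (Ala) — synonymous.
Codon 5: ATA (Ile) → ATT (Ile) — synonymous.
Codon 6: CAA (Gln) → CCA (Pro) — missense.
Codon 7: GTC (Val) → GAC (Asp) — missense.
Codon 8: GAT (Asp) → TAT (Tyr) — missense.
Codon 9: GCC (Ala) → CCC (Pro) — missense.
Synonymous: 2 of 7.

2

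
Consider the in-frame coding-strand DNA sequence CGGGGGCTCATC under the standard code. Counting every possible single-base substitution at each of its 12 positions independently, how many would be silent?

Codon 1 (CGG, Arg): 4 synonymous substitutions.
Codon 2 (GGG, Gly): 3 synonymous substitutions.
Codon 3 (CTC, Leu): 3 synonymous substitutions.
Codon 4 (ATC, Ile): 2 synonymous substitutions.
Total: 4 + 3 + 3 + 2 = 12.

12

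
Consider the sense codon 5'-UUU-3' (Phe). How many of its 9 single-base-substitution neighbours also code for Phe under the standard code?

Position 1: none → 0 synonymous.
Position 2: none → 0 synonymous.
Position 3: UUC → 1 synonymous.
Total: 0 + 0 + 1 = 1.

1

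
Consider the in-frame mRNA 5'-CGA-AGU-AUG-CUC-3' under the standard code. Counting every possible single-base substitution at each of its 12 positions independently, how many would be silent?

Codon 1 (CGA, Arg): 4 synonymous substitutions.
Codon 2 (AGU, Ser): 1 synonymous substitution.
Codon 3 (AUG, Met): 0 synonymous substitutions.
Codon 4 (CUC, Leu): 3 synonymous substitutions.
Total: 4 + 1 + 0 + 3 = 8.

8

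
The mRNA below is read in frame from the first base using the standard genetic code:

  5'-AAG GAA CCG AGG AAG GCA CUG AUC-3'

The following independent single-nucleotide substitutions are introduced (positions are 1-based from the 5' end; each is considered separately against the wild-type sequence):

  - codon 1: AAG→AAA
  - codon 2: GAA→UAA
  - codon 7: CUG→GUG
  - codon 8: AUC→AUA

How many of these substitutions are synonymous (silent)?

2

Codon 1: AAG (Lys) → AAA (Lys) — synonymous.
Codon 2: GAA (Glu) → UAA (Stop) — nonsense.
Codon 7: CUG (Leu) → GUG (Val) — missense.
Codon 8: AUC (Ile) → AUA (Ile) — synonymous.
Synonymous: 2 of 4.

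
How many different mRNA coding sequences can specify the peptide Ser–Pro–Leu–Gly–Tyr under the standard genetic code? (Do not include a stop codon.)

1152

Ser: 6 codons.
Pro: 4 codons.
Leu: 6 codons.
Gly: 4 codons.
Tyr: 2 codons.
6 × 4 × 6 × 4 × 2 = 1152.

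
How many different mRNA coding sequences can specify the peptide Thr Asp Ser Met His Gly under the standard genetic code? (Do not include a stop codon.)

Thr: 4 codons.
Asp: 2 codons.
Ser: 6 codons.
Met: 1 codon.
His: 2 codons.
Gly: 4 codons.
4 × 2 × 6 × 1 × 2 × 4 = 384.

384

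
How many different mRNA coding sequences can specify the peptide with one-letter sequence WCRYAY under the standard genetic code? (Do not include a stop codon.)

Trp: 1 codon.
Cys: 2 codons.
Arg: 6 codons.
Tyr: 2 codons.
Ala: 4 codons.
Tyr: 2 codons.
1 × 2 × 6 × 2 × 4 × 2 = 192.

192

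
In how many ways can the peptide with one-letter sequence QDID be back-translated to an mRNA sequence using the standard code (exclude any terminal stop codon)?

Gln: 2 codons.
Asp: 2 codons.
Ile: 3 codons.
Asp: 2 codons.
2 × 2 × 3 × 2 = 24.

24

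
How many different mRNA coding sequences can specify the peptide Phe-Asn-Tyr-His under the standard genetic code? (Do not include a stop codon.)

Phe: 2 codons.
Asn: 2 codons.
Tyr: 2 codons.
His: 2 codons.
2 × 2 × 2 × 2 = 16.

16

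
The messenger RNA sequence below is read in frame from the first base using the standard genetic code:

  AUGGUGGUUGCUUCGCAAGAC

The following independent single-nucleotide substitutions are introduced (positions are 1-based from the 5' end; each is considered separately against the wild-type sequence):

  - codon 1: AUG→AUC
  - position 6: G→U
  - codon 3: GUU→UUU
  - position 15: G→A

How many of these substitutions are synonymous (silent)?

2

Codon 1: AUG (Met) → AUC (Ile) — missense.
Codon 2: GUG (Val) → GUU (Val) — synonymous.
Codon 3: GUU (Val) → UUU (Phe) — missense.
Codon 5: UCG (Ser) → UCA (Ser) — synonymous.
Synonymous: 2 of 4.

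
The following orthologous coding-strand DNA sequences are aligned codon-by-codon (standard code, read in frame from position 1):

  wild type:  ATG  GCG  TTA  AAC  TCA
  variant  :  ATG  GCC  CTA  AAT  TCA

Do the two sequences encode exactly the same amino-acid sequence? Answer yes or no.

yes

Codon 1: ATG Met / ATG Met — identical.
Codon 2: GCG Ala / GCC Ala — synonymous.
Codon 3: TTA Leu / CTA Leu — synonymous.
Codon 4: AAC Asn / AAT Asn — synonymous.
Codon 5: TCA Ser / TCA Ser — identical.
Nonsynonymous differences: 0 → same protein.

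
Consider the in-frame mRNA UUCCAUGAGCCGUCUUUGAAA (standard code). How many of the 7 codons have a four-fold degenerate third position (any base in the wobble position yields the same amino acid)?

Codon 1 UUC (Phe): third position 2-fold.
Codon 2 CAU (His): third position 2-fold.
Codon 3 GAG (Glu): third position 2-fold.
Codon 4 CCG (Pro): third position 4-fold.
Codon 5 UCU (Ser): third position 4-fold.
Codon 6 UUG (Leu): third position 2-fold.
Codon 7 AAA (Lys): third position 2-fold.
Four-fold degenerate third positions: 2.

2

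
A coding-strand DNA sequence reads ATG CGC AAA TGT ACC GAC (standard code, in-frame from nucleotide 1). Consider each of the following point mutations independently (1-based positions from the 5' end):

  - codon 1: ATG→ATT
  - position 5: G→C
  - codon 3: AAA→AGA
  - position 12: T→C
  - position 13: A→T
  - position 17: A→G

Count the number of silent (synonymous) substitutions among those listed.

1

Codon 1: ATG (Met) → ATT (Ile) — missense.
Codon 2: CGC (Arg) → CCC (Pro) — missense.
Codon 3: AAA (Lys) → AGA (Arg) — missense.
Codon 4: TGT (Cys) → TGC (Cys) — synonymous.
Codon 5: ACC (Thr) → TCC (Ser) — missense.
Codon 6: GAC (Asp) → GGC (Gly) — missense.
Synonymous: 1 of 6.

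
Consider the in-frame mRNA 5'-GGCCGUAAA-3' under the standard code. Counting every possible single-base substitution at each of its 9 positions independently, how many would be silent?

7

Codon 1 (GGC, Gly): 3 synonymous substitutions.
Codon 2 (CGU, Arg): 3 synonymous substitutions.
Codon 3 (AAA, Lys): 1 synonymous substitution.
Total: 3 + 3 + 1 = 7.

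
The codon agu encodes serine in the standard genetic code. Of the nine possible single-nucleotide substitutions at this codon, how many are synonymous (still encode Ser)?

Position 1: none → 0 synonymous.
Position 2: none → 0 synonymous.
Position 3: AGC → 1 synonymous.
Total: 0 + 0 + 1 = 1.

1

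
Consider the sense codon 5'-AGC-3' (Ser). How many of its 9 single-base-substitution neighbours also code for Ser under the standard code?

Position 1: none → 0 synonymous.
Position 2: none → 0 synonymous.
Position 3: AGU → 1 synonymous.
Total: 0 + 0 + 1 = 1.

1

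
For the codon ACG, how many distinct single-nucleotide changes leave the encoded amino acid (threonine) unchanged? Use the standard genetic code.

3

Position 1: none → 0 synonymous.
Position 2: none → 0 synonymous.
Position 3: ACU, ACC, ACA → 3 synonymous.
Total: 0 + 0 + 3 = 3.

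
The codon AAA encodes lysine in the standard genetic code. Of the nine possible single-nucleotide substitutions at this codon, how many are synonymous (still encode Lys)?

Position 1: none → 0 synonymous.
Position 2: none → 0 synonymous.
Position 3: AAG → 1 synonymous.
Total: 0 + 0 + 1 = 1.

1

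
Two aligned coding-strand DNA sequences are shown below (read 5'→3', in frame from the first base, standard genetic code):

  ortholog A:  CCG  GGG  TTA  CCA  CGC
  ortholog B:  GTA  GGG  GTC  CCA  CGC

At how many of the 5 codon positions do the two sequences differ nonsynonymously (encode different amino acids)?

Codon 1: CCG Pro / GTA Val — nonsynonymous.
Codon 2: GGG Gly / GGG Gly — identical.
Codon 3: TTA Leu / GTC Val — nonsynonymous.
Codon 4: CCA Pro / CCA Pro — identical.
Codon 5: CGC Arg / CGC Arg — identical.
Nonsynonymous differences: 2.

2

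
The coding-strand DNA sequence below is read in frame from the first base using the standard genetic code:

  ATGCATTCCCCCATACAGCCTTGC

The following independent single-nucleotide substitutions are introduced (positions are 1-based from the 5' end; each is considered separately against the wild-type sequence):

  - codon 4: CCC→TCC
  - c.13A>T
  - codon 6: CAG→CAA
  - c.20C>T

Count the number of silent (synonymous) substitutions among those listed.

Codon 4: CCC (Pro) → TCC (Ser) — missense.
Codon 5: ATA (Ile) → TTA (Leu) — missense.
Codon 6: CAG (Gln) → CAA (Gln) — synonymous.
Codon 7: CCT (Pro) → CTT (Leu) — missense.
Synonymous: 1 of 4.

1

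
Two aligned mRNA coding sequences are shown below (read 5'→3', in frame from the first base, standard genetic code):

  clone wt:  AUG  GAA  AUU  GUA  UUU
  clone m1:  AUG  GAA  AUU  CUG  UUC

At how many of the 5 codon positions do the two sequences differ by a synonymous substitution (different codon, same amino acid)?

Codon 1: AUG Met / AUG Met — identical.
Codon 2: GAA Glu / GAA Glu — identical.
Codon 3: AUU Ile / AUU Ile — identical.
Codon 4: GUA Val / CUG Leu — nonsynonymous.
Codon 5: UUU Phe / UUC Phe — synonymous.
Synonymous differences: 1.

1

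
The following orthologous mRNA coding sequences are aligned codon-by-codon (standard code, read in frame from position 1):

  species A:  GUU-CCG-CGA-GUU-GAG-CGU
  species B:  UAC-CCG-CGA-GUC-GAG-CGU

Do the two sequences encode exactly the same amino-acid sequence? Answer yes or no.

no

Codon 1: GUU Val / UAC Tyr — nonsynonymous.
Codon 2: CCG Pro / CCG Pro — identical.
Codon 3: CGA Arg / CGA Arg — identical.
Codon 4: GUU Val / GUC Val — synonymous.
Codon 5: GAG Glu / GAG Glu — identical.
Codon 6: CGU Arg / CGU Arg — identical.
Nonsynonymous differences: 1 → different protein.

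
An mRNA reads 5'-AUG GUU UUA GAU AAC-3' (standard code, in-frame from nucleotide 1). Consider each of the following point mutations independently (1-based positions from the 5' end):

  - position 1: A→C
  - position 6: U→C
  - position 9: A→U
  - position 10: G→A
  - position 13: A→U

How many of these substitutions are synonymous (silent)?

Codon 1: AUG (Met) → CUG (Leu) — missense.
Codon 2: GUU (Val) → GUC (Val) — synonymous.
Codon 3: UUA (Leu) → UUU (Phe) — missense.
Codon 4: GAU (Asp) → AAU (Asn) — missense.
Codon 5: AAC (Asn) → UAC (Tyr) — missense.
Synonymous: 1 of 5.

1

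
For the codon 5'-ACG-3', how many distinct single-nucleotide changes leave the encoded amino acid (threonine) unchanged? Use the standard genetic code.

Position 1: none → 0 synonymous.
Position 2: none → 0 synonymous.
Position 3: ACU, ACC, ACA → 3 synonymous.
Total: 0 + 0 + 3 = 3.

3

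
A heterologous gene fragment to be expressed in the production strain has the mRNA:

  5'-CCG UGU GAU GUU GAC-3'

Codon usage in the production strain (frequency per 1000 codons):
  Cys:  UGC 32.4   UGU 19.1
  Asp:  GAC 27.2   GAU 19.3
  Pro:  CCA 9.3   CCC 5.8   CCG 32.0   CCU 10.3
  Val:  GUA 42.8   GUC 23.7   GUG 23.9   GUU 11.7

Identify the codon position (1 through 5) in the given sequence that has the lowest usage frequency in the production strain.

Codon 1 CCG (Pro): 32.0 per 1000.
Codon 2 UGU (Cys): 19.1 per 1000.
Codon 3 GAU (Asp): 19.3 per 1000.
Codon 4 GUU (Val): 11.7 per 1000.
Codon 5 GAC (Asp): 27.2 per 1000.
Lowest frequency is 11.7 at codon 4.

4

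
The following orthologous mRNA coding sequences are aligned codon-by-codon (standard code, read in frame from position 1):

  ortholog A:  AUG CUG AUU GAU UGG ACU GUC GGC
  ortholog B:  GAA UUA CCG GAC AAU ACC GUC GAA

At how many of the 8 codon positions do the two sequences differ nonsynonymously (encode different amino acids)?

Codon 1: AUG Met / GAA Glu — nonsynonymous.
Codon 2: CUG Leu / UUA Leu — synonymous.
Codon 3: AUU Ile / CCG Pro — nonsynonymous.
Codon 4: GAU Asp / GAC Asp — synonymous.
Codon 5: UGG Trp / AAU Asn — nonsynonymous.
Codon 6: ACU Thr / ACC Thr — synonymous.
Codon 7: GUC Val / GUC Val — identical.
Codon 8: GGC Gly / GAA Glu — nonsynonymous.
Nonsynonymous differences: 4.

4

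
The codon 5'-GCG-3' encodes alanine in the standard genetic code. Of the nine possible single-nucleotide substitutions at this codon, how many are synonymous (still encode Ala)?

Position 1: none → 0 synonymous.
Position 2: none → 0 synonymous.
Position 3: GCU, GCC, GCA → 3 synonymous.
Total: 0 + 0 + 3 = 3.

3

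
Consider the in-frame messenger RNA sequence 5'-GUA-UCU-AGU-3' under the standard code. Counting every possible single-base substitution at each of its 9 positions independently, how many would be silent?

7

Codon 1 (GUA, Val): 3 synonymous substitutions.
Codon 2 (UCU, Ser): 3 synonymous substitutions.
Codon 3 (AGU, Ser): 1 synonymous substitution.
Total: 3 + 3 + 1 = 7.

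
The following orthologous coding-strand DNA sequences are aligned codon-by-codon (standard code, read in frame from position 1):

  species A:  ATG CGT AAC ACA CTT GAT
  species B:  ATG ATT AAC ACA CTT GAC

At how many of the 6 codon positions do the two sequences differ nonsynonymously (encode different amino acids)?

1

Codon 1: ATG Met / ATG Met — identical.
Codon 2: CGT Arg / ATT Ile — nonsynonymous.
Codon 3: AAC Asn / AAC Asn — identical.
Codon 4: ACA Thr / ACA Thr — identical.
Codon 5: CTT Leu / CTT Leu — identical.
Codon 6: GAT Asp / GAC Asp — synonymous.
Nonsynonymous differences: 1.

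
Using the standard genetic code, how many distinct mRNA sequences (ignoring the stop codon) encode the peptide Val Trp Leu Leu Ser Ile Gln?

Val: 4 codons.
Trp: 1 codon.
Leu: 6 codons.
Leu: 6 codons.
Ser: 6 codons.
Ile: 3 codons.
Gln: 2 codons.
4 × 1 × 6 × 6 × 6 × 3 × 2 = 5184.

5184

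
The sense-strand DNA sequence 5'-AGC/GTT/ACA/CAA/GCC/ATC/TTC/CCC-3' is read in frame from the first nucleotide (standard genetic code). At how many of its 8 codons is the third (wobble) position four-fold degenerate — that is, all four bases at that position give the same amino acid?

Codon 1 AGC (Ser): third position 2-fold.
Codon 2 GTT (Val): third position 4-fold.
Codon 3 ACA (Thr): third position 4-fold.
Codon 4 CAA (Gln): third position 2-fold.
Codon 5 GCC (Ala): third position 4-fold.
Codon 6 ATC (Ile): third position 3-fold.
Codon 7 TTC (Phe): third position 2-fold.
Codon 8 CCC (Pro): third position 4-fold.
Four-fold degenerate third positions: 4.

4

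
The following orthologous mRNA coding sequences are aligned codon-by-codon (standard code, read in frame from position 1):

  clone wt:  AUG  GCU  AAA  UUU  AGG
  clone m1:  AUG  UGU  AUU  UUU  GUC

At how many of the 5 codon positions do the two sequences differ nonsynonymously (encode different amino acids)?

Codon 1: AUG Met / AUG Met — identical.
Codon 2: GCU Ala / UGU Cys — nonsynonymous.
Codon 3: AAA Lys / AUU Ile — nonsynonymous.
Codon 4: UUU Phe / UUU Phe — identical.
Codon 5: AGG Arg / GUC Val — nonsynonymous.
Nonsynonymous differences: 3.

3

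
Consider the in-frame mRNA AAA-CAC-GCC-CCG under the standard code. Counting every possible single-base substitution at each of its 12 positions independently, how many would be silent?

8

Codon 1 (AAA, Lys): 1 synonymous substitution.
Codon 2 (CAC, His): 1 synonymous substitution.
Codon 3 (GCC, Ala): 3 synonymous substitutions.
Codon 4 (CCG, Pro): 3 synonymous substitutions.
Total: 1 + 1 + 3 + 3 = 8.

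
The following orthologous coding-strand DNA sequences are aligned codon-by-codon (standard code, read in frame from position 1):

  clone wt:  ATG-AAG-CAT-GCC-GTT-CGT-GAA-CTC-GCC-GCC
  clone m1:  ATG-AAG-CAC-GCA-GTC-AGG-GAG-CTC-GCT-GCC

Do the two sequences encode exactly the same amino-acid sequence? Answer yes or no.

Codon 1: ATG Met / ATG Met — identical.
Codon 2: AAG Lys / AAG Lys — identical.
Codon 3: CAT His / CAC His — synonymous.
Codon 4: GCC Ala / GCA Ala — synonymous.
Codon 5: GTT Val / GTC Val — synonymous.
Codon 6: CGT Arg / AGG Arg — synonymous.
Codon 7: GAA Glu / GAG Glu — synonymous.
Codon 8: CTC Leu / CTC Leu — identical.
Codon 9: GCC Ala / GCT Ala — synonymous.
Codon 10: GCC Ala / GCC Ala — identical.
Nonsynonymous differences: 0 → same protein.

yes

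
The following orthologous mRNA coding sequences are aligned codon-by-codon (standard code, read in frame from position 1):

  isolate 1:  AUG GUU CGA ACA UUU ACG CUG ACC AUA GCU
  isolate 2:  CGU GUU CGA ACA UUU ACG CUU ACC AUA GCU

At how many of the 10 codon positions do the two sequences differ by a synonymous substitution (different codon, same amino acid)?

1

Codon 1: AUG Met / CGU Arg — nonsynonymous.
Codon 2: GUU Val / GUU Val — identical.
Codon 3: CGA Arg / CGA Arg — identical.
Codon 4: ACA Thr / ACA Thr — identical.
Codon 5: UUU Phe / UUU Phe — identical.
Codon 6: ACG Thr / ACG Thr — identical.
Codon 7: CUG Leu / CUU Leu — synonymous.
Codon 8: ACC Thr / ACC Thr — identical.
Codon 9: AUA Ile / AUA Ile — identical.
Codon 10: GCU Ala / GCU Ala — identical.
Synonymous differences: 1.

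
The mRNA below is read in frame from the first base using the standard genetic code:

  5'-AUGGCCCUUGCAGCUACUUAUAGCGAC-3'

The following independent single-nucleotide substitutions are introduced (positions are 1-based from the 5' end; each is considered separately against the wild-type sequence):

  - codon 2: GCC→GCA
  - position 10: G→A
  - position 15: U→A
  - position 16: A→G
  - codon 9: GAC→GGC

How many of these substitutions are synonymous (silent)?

Codon 2: GCC (Ala) → GCA (Ala) — synonymous.
Codon 4: GCA (Ala) → ACA (Thr) — missense.
Codon 5: GCU (Ala) → GCA (Ala) — synonymous.
Codon 6: ACU (Thr) → GCU (Ala) — missense.
Codon 9: GAC (Asp) → GGC (Gly) — missense.
Synonymous: 2 of 5.

2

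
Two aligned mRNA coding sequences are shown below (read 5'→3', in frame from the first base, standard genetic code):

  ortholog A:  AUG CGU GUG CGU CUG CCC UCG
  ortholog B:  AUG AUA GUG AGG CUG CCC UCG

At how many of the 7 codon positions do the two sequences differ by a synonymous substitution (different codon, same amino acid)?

1

Codon 1: AUG Met / AUG Met — identical.
Codon 2: CGU Arg / AUA Ile — nonsynonymous.
Codon 3: GUG Val / GUG Val — identical.
Codon 4: CGU Arg / AGG Arg — synonymous.
Codon 5: CUG Leu / CUG Leu — identical.
Codon 6: CCC Pro / CCC Pro — identical.
Codon 7: UCG Ser / UCG Ser — identical.
Synonymous differences: 1.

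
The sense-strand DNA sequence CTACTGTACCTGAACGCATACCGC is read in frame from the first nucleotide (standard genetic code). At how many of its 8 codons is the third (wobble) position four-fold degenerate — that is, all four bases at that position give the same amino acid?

Codon 1 CTA (Leu): third position 4-fold.
Codon 2 CTG (Leu): third position 4-fold.
Codon 3 TAC (Tyr): third position 2-fold.
Codon 4 CTG (Leu): third position 4-fold.
Codon 5 AAC (Asn): third position 2-fold.
Codon 6 GCA (Ala): third position 4-fold.
Codon 7 TAC (Tyr): third position 2-fold.
Codon 8 CGC (Arg): third position 4-fold.
Four-fold degenerate third positions: 5.

5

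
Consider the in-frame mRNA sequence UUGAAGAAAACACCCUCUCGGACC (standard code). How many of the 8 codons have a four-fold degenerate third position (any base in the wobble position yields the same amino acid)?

5

Codon 1 UUG (Leu): third position 2-fold.
Codon 2 AAG (Lys): third position 2-fold.
Codon 3 AAA (Lys): third position 2-fold.
Codon 4 ACA (Thr): third position 4-fold.
Codon 5 CCC (Pro): third position 4-fold.
Codon 6 UCU (Ser): third position 4-fold.
Codon 7 CGG (Arg): third position 4-fold.
Codon 8 ACC (Thr): third position 4-fold.
Four-fold degenerate third positions: 5.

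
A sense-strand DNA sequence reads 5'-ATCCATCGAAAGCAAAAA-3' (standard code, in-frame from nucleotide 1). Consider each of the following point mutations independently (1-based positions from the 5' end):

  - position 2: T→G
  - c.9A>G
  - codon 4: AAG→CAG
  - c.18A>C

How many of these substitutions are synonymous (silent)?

1

Codon 1: ATC (Ile) → AGC (Ser) — missense.
Codon 3: CGA (Arg) → CGG (Arg) — synonymous.
Codon 4: AAG (Lys) → CAG (Gln) — missense.
Codon 6: AAA (Lys) → AAC (Asn) — missense.
Synonymous: 1 of 4.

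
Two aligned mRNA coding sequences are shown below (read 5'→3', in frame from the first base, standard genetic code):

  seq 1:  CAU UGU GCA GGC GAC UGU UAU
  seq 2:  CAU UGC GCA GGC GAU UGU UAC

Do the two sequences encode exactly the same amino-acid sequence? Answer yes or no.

Codon 1: CAU His / CAU His — identical.
Codon 2: UGU Cys / UGC Cys — synonymous.
Codon 3: GCA Ala / GCA Ala — identical.
Codon 4: GGC Gly / GGC Gly — identical.
Codon 5: GAC Asp / GAU Asp — synonymous.
Codon 6: UGU Cys / UGU Cys — identical.
Codon 7: UAU Tyr / UAC Tyr — synonymous.
Nonsynonymous differences: 0 → same protein.

yes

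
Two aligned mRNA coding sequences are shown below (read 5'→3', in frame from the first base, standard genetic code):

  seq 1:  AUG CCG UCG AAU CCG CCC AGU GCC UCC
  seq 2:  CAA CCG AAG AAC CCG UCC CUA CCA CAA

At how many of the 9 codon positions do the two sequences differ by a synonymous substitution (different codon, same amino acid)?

1

Codon 1: AUG Met / CAA Gln — nonsynonymous.
Codon 2: CCG Pro / CCG Pro — identical.
Codon 3: UCG Ser / AAG Lys — nonsynonymous.
Codon 4: AAU Asn / AAC Asn — synonymous.
Codon 5: CCG Pro / CCG Pro — identical.
Codon 6: CCC Pro / UCC Ser — nonsynonymous.
Codon 7: AGU Ser / CUA Leu — nonsynonymous.
Codon 8: GCC Ala / CCA Pro — nonsynonymous.
Codon 9: UCC Ser / CAA Gln — nonsynonymous.
Synonymous differences: 1.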